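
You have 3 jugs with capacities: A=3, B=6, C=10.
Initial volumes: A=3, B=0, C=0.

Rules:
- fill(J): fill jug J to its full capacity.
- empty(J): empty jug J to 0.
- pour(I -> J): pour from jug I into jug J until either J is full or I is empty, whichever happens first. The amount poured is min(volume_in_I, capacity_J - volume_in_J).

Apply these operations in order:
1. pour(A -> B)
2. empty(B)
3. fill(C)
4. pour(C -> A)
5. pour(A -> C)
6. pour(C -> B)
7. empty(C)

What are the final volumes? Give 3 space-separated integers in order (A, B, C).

Step 1: pour(A -> B) -> (A=0 B=3 C=0)
Step 2: empty(B) -> (A=0 B=0 C=0)
Step 3: fill(C) -> (A=0 B=0 C=10)
Step 4: pour(C -> A) -> (A=3 B=0 C=7)
Step 5: pour(A -> C) -> (A=0 B=0 C=10)
Step 6: pour(C -> B) -> (A=0 B=6 C=4)
Step 7: empty(C) -> (A=0 B=6 C=0)

Answer: 0 6 0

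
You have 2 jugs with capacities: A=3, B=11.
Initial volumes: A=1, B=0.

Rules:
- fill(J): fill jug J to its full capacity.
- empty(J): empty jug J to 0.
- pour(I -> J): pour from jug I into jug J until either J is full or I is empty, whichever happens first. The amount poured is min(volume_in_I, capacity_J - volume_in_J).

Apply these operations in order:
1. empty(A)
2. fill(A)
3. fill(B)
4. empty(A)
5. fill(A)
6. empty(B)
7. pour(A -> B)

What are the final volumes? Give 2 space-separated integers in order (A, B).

Step 1: empty(A) -> (A=0 B=0)
Step 2: fill(A) -> (A=3 B=0)
Step 3: fill(B) -> (A=3 B=11)
Step 4: empty(A) -> (A=0 B=11)
Step 5: fill(A) -> (A=3 B=11)
Step 6: empty(B) -> (A=3 B=0)
Step 7: pour(A -> B) -> (A=0 B=3)

Answer: 0 3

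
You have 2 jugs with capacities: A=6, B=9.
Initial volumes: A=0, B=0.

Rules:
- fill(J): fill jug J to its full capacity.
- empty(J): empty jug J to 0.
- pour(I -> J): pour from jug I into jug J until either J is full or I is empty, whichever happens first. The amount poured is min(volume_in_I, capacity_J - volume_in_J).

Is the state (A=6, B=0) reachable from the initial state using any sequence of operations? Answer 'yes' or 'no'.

Answer: yes

Derivation:
BFS from (A=0, B=0):
  1. fill(A) -> (A=6 B=0)
Target reached → yes.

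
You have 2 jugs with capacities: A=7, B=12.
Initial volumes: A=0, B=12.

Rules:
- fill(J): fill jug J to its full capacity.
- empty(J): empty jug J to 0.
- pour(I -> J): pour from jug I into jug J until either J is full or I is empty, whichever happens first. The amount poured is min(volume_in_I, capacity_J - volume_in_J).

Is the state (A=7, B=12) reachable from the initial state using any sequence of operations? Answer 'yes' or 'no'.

Answer: yes

Derivation:
BFS from (A=0, B=12):
  1. fill(A) -> (A=7 B=12)
Target reached → yes.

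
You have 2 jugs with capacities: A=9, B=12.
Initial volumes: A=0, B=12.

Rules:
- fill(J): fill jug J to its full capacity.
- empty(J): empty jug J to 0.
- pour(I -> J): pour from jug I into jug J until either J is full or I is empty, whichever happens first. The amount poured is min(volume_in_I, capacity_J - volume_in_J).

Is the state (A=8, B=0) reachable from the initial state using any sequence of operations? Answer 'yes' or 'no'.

BFS explored all 14 reachable states.
Reachable set includes: (0,0), (0,3), (0,6), (0,9), (0,12), (3,0), (3,12), (6,0), (6,12), (9,0), (9,3), (9,6) ...
Target (A=8, B=0) not in reachable set → no.

Answer: no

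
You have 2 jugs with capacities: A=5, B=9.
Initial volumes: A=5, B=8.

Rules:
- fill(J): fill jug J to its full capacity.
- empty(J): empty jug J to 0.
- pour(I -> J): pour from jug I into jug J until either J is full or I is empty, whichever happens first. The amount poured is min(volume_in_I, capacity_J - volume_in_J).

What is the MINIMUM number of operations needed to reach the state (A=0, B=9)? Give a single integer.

BFS from (A=5, B=8). One shortest path:
  1. empty(A) -> (A=0 B=8)
  2. fill(B) -> (A=0 B=9)
Reached target in 2 moves.

Answer: 2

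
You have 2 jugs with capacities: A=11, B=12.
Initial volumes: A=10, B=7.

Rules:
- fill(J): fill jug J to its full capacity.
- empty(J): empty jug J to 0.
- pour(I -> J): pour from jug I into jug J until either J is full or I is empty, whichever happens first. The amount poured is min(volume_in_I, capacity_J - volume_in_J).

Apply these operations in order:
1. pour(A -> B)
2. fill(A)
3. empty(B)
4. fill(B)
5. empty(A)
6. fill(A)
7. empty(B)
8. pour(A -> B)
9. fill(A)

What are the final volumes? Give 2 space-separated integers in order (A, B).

Step 1: pour(A -> B) -> (A=5 B=12)
Step 2: fill(A) -> (A=11 B=12)
Step 3: empty(B) -> (A=11 B=0)
Step 4: fill(B) -> (A=11 B=12)
Step 5: empty(A) -> (A=0 B=12)
Step 6: fill(A) -> (A=11 B=12)
Step 7: empty(B) -> (A=11 B=0)
Step 8: pour(A -> B) -> (A=0 B=11)
Step 9: fill(A) -> (A=11 B=11)

Answer: 11 11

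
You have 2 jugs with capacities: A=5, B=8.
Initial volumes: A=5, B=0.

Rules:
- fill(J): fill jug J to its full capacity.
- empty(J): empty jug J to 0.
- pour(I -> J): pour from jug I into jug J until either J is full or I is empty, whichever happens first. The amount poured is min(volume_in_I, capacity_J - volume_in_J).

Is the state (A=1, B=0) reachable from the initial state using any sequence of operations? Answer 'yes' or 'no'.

Answer: yes

Derivation:
BFS from (A=5, B=0):
  1. empty(A) -> (A=0 B=0)
  2. fill(B) -> (A=0 B=8)
  3. pour(B -> A) -> (A=5 B=3)
  4. empty(A) -> (A=0 B=3)
  5. pour(B -> A) -> (A=3 B=0)
  6. fill(B) -> (A=3 B=8)
  7. pour(B -> A) -> (A=5 B=6)
  8. empty(A) -> (A=0 B=6)
  9. pour(B -> A) -> (A=5 B=1)
  10. empty(A) -> (A=0 B=1)
  11. pour(B -> A) -> (A=1 B=0)
Target reached → yes.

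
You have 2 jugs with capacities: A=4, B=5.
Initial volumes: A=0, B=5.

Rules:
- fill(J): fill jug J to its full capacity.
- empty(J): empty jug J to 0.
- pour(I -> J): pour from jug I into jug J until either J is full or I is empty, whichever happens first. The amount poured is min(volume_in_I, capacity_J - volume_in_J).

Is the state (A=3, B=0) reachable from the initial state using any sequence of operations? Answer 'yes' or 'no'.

Answer: yes

Derivation:
BFS from (A=0, B=5):
  1. fill(A) -> (A=4 B=5)
  2. empty(B) -> (A=4 B=0)
  3. pour(A -> B) -> (A=0 B=4)
  4. fill(A) -> (A=4 B=4)
  5. pour(A -> B) -> (A=3 B=5)
  6. empty(B) -> (A=3 B=0)
Target reached → yes.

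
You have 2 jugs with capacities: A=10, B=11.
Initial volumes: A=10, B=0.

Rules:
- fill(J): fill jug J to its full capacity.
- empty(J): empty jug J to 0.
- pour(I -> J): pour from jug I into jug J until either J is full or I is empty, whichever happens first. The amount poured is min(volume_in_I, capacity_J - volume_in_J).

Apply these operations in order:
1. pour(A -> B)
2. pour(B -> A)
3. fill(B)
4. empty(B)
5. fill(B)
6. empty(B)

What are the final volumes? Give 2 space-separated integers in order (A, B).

Step 1: pour(A -> B) -> (A=0 B=10)
Step 2: pour(B -> A) -> (A=10 B=0)
Step 3: fill(B) -> (A=10 B=11)
Step 4: empty(B) -> (A=10 B=0)
Step 5: fill(B) -> (A=10 B=11)
Step 6: empty(B) -> (A=10 B=0)

Answer: 10 0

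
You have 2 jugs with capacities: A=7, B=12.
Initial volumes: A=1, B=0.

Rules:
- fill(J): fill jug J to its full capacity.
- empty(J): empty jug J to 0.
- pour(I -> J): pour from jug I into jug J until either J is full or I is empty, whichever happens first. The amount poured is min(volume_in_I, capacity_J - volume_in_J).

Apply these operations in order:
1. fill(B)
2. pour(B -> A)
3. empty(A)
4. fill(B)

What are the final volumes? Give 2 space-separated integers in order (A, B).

Answer: 0 12

Derivation:
Step 1: fill(B) -> (A=1 B=12)
Step 2: pour(B -> A) -> (A=7 B=6)
Step 3: empty(A) -> (A=0 B=6)
Step 4: fill(B) -> (A=0 B=12)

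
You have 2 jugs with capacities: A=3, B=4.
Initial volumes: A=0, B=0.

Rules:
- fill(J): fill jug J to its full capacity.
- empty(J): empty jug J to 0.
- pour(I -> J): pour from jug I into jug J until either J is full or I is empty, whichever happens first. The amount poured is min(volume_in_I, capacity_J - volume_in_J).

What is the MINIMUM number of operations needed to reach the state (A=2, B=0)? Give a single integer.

Answer: 5

Derivation:
BFS from (A=0, B=0). One shortest path:
  1. fill(A) -> (A=3 B=0)
  2. pour(A -> B) -> (A=0 B=3)
  3. fill(A) -> (A=3 B=3)
  4. pour(A -> B) -> (A=2 B=4)
  5. empty(B) -> (A=2 B=0)
Reached target in 5 moves.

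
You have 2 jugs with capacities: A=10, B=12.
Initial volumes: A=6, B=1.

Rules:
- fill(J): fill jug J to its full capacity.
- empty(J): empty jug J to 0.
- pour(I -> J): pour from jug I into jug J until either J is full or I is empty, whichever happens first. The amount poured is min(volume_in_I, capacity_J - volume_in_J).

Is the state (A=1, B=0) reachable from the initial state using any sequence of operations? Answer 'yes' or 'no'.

Answer: yes

Derivation:
BFS from (A=6, B=1):
  1. empty(A) -> (A=0 B=1)
  2. pour(B -> A) -> (A=1 B=0)
Target reached → yes.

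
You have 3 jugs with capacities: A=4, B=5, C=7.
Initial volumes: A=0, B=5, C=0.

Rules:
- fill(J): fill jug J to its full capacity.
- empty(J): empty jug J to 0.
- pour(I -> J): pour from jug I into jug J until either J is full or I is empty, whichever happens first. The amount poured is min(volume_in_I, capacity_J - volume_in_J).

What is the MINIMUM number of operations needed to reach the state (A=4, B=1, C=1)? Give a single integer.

BFS from (A=0, B=5, C=0). One shortest path:
  1. pour(B -> A) -> (A=4 B=1 C=0)
  2. empty(A) -> (A=0 B=1 C=0)
  3. pour(B -> C) -> (A=0 B=0 C=1)
  4. fill(B) -> (A=0 B=5 C=1)
  5. pour(B -> A) -> (A=4 B=1 C=1)
Reached target in 5 moves.

Answer: 5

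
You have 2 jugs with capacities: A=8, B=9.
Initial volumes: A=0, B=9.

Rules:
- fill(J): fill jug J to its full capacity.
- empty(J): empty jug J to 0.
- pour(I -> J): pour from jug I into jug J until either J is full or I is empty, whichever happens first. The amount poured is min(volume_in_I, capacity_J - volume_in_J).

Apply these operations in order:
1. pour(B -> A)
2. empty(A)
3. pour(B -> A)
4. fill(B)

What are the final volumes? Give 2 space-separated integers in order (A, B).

Answer: 1 9

Derivation:
Step 1: pour(B -> A) -> (A=8 B=1)
Step 2: empty(A) -> (A=0 B=1)
Step 3: pour(B -> A) -> (A=1 B=0)
Step 4: fill(B) -> (A=1 B=9)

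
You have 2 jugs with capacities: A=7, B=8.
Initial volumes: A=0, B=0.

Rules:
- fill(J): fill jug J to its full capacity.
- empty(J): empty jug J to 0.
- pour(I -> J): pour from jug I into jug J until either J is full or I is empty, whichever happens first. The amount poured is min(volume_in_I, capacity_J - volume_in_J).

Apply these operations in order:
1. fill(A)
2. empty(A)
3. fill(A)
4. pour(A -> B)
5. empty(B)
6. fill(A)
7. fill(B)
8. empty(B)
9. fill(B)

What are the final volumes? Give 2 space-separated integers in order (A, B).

Answer: 7 8

Derivation:
Step 1: fill(A) -> (A=7 B=0)
Step 2: empty(A) -> (A=0 B=0)
Step 3: fill(A) -> (A=7 B=0)
Step 4: pour(A -> B) -> (A=0 B=7)
Step 5: empty(B) -> (A=0 B=0)
Step 6: fill(A) -> (A=7 B=0)
Step 7: fill(B) -> (A=7 B=8)
Step 8: empty(B) -> (A=7 B=0)
Step 9: fill(B) -> (A=7 B=8)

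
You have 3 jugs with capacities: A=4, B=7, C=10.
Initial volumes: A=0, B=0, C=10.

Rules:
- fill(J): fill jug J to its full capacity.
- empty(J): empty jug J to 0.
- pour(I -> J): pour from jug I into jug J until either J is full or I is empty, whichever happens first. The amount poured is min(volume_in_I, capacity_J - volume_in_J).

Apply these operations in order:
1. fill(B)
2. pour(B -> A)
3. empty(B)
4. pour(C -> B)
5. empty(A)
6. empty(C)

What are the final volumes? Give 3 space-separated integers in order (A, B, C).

Answer: 0 7 0

Derivation:
Step 1: fill(B) -> (A=0 B=7 C=10)
Step 2: pour(B -> A) -> (A=4 B=3 C=10)
Step 3: empty(B) -> (A=4 B=0 C=10)
Step 4: pour(C -> B) -> (A=4 B=7 C=3)
Step 5: empty(A) -> (A=0 B=7 C=3)
Step 6: empty(C) -> (A=0 B=7 C=0)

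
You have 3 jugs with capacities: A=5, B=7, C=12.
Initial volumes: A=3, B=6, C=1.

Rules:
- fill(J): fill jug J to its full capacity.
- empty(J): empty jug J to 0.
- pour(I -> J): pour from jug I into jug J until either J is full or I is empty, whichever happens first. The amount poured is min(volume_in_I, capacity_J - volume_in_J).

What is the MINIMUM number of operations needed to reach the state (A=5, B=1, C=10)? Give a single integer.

BFS from (A=3, B=6, C=1). One shortest path:
  1. empty(B) -> (A=3 B=0 C=1)
  2. pour(C -> B) -> (A=3 B=1 C=0)
  3. fill(C) -> (A=3 B=1 C=12)
  4. pour(C -> A) -> (A=5 B=1 C=10)
Reached target in 4 moves.

Answer: 4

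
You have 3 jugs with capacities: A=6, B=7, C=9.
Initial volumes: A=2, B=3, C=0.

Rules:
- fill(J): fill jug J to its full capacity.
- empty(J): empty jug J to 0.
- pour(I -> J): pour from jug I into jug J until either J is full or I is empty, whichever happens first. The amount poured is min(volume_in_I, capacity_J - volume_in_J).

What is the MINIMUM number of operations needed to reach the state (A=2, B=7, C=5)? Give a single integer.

BFS from (A=2, B=3, C=0). One shortest path:
  1. fill(C) -> (A=2 B=3 C=9)
  2. pour(C -> B) -> (A=2 B=7 C=5)
Reached target in 2 moves.

Answer: 2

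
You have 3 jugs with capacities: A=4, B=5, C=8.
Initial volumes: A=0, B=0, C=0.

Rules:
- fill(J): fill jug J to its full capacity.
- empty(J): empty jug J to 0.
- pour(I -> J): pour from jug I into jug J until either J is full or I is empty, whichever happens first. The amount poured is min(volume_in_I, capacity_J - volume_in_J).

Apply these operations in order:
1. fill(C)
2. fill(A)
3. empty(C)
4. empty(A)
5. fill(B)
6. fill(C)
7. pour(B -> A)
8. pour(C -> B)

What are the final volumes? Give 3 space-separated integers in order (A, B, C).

Answer: 4 5 4

Derivation:
Step 1: fill(C) -> (A=0 B=0 C=8)
Step 2: fill(A) -> (A=4 B=0 C=8)
Step 3: empty(C) -> (A=4 B=0 C=0)
Step 4: empty(A) -> (A=0 B=0 C=0)
Step 5: fill(B) -> (A=0 B=5 C=0)
Step 6: fill(C) -> (A=0 B=5 C=8)
Step 7: pour(B -> A) -> (A=4 B=1 C=8)
Step 8: pour(C -> B) -> (A=4 B=5 C=4)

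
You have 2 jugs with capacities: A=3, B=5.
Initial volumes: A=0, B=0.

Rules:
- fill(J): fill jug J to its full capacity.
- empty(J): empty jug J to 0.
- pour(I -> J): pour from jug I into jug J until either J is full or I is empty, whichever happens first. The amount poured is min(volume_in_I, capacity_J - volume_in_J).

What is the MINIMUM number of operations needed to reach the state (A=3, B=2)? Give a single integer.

Answer: 2

Derivation:
BFS from (A=0, B=0). One shortest path:
  1. fill(B) -> (A=0 B=5)
  2. pour(B -> A) -> (A=3 B=2)
Reached target in 2 moves.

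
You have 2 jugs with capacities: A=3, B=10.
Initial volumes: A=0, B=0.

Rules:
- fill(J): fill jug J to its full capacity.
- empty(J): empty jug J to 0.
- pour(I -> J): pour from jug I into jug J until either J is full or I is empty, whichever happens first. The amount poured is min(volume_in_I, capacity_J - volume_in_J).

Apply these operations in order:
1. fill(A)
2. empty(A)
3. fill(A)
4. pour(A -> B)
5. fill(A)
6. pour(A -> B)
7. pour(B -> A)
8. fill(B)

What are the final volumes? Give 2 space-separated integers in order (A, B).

Step 1: fill(A) -> (A=3 B=0)
Step 2: empty(A) -> (A=0 B=0)
Step 3: fill(A) -> (A=3 B=0)
Step 4: pour(A -> B) -> (A=0 B=3)
Step 5: fill(A) -> (A=3 B=3)
Step 6: pour(A -> B) -> (A=0 B=6)
Step 7: pour(B -> A) -> (A=3 B=3)
Step 8: fill(B) -> (A=3 B=10)

Answer: 3 10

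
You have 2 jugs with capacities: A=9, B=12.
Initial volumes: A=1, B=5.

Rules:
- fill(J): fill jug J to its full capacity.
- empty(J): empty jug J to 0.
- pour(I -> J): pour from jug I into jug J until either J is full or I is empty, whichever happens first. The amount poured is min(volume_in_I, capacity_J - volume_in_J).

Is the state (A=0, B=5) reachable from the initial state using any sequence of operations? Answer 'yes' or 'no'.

Answer: yes

Derivation:
BFS from (A=1, B=5):
  1. empty(A) -> (A=0 B=5)
Target reached → yes.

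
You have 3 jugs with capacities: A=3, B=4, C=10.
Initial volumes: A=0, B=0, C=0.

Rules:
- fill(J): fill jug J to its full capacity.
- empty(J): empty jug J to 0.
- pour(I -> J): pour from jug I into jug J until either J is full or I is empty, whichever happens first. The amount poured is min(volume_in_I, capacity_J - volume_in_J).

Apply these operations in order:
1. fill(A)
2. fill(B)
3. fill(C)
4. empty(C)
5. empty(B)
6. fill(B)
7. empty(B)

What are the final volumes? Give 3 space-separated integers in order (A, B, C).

Step 1: fill(A) -> (A=3 B=0 C=0)
Step 2: fill(B) -> (A=3 B=4 C=0)
Step 3: fill(C) -> (A=3 B=4 C=10)
Step 4: empty(C) -> (A=3 B=4 C=0)
Step 5: empty(B) -> (A=3 B=0 C=0)
Step 6: fill(B) -> (A=3 B=4 C=0)
Step 7: empty(B) -> (A=3 B=0 C=0)

Answer: 3 0 0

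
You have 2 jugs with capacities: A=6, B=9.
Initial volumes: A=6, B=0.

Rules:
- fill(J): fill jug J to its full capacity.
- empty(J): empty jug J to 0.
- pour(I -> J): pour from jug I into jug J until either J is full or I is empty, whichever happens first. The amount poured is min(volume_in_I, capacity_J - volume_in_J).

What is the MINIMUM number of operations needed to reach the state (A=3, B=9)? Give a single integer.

Answer: 3

Derivation:
BFS from (A=6, B=0). One shortest path:
  1. pour(A -> B) -> (A=0 B=6)
  2. fill(A) -> (A=6 B=6)
  3. pour(A -> B) -> (A=3 B=9)
Reached target in 3 moves.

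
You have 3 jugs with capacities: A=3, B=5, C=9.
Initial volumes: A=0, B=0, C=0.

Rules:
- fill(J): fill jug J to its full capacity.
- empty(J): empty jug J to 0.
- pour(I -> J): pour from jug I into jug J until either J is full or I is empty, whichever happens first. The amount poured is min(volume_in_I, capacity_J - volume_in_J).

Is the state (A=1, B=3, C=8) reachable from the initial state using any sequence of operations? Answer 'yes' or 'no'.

BFS explored all 176 reachable states.
Reachable set includes: (0,0,0), (0,0,1), (0,0,2), (0,0,3), (0,0,4), (0,0,5), (0,0,6), (0,0,7), (0,0,8), (0,0,9), (0,1,0), (0,1,1) ...
Target (A=1, B=3, C=8) not in reachable set → no.

Answer: no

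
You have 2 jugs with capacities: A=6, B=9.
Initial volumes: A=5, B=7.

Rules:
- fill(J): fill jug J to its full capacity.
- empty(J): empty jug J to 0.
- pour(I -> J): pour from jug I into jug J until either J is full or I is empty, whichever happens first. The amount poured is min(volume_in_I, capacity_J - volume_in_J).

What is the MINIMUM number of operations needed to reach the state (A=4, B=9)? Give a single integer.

Answer: 2

Derivation:
BFS from (A=5, B=7). One shortest path:
  1. fill(A) -> (A=6 B=7)
  2. pour(A -> B) -> (A=4 B=9)
Reached target in 2 moves.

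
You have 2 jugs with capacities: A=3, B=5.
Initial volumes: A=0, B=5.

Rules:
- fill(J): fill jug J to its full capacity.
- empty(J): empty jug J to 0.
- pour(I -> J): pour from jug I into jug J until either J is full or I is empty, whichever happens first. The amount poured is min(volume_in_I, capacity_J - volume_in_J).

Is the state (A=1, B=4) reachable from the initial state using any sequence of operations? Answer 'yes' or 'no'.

BFS explored all 16 reachable states.
Reachable set includes: (0,0), (0,1), (0,2), (0,3), (0,4), (0,5), (1,0), (1,5), (2,0), (2,5), (3,0), (3,1) ...
Target (A=1, B=4) not in reachable set → no.

Answer: no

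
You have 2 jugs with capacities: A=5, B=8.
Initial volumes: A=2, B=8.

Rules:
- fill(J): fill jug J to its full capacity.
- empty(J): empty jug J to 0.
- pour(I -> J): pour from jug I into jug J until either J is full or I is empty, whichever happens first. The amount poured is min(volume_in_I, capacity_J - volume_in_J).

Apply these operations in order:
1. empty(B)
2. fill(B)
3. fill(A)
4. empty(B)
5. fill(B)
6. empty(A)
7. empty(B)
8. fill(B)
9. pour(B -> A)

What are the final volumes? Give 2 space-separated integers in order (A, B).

Answer: 5 3

Derivation:
Step 1: empty(B) -> (A=2 B=0)
Step 2: fill(B) -> (A=2 B=8)
Step 3: fill(A) -> (A=5 B=8)
Step 4: empty(B) -> (A=5 B=0)
Step 5: fill(B) -> (A=5 B=8)
Step 6: empty(A) -> (A=0 B=8)
Step 7: empty(B) -> (A=0 B=0)
Step 8: fill(B) -> (A=0 B=8)
Step 9: pour(B -> A) -> (A=5 B=3)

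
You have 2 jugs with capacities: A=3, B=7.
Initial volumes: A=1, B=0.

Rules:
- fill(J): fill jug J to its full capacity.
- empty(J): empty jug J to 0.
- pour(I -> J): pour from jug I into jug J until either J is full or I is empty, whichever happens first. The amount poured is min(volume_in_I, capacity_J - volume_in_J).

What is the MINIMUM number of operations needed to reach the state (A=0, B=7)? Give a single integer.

BFS from (A=1, B=0). One shortest path:
  1. empty(A) -> (A=0 B=0)
  2. fill(B) -> (A=0 B=7)
Reached target in 2 moves.

Answer: 2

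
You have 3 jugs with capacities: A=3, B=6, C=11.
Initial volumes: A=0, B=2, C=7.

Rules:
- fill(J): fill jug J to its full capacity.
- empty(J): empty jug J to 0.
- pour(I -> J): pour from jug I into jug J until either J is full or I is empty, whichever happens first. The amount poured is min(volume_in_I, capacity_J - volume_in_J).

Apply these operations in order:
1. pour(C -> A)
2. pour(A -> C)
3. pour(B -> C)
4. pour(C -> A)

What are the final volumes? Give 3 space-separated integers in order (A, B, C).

Answer: 3 0 6

Derivation:
Step 1: pour(C -> A) -> (A=3 B=2 C=4)
Step 2: pour(A -> C) -> (A=0 B=2 C=7)
Step 3: pour(B -> C) -> (A=0 B=0 C=9)
Step 4: pour(C -> A) -> (A=3 B=0 C=6)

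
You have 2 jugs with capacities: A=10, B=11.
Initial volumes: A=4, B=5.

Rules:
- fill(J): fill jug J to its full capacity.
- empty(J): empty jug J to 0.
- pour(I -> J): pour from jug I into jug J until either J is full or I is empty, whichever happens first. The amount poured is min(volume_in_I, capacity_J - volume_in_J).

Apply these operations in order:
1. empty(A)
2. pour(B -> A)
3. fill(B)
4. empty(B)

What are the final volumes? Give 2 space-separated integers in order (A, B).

Answer: 5 0

Derivation:
Step 1: empty(A) -> (A=0 B=5)
Step 2: pour(B -> A) -> (A=5 B=0)
Step 3: fill(B) -> (A=5 B=11)
Step 4: empty(B) -> (A=5 B=0)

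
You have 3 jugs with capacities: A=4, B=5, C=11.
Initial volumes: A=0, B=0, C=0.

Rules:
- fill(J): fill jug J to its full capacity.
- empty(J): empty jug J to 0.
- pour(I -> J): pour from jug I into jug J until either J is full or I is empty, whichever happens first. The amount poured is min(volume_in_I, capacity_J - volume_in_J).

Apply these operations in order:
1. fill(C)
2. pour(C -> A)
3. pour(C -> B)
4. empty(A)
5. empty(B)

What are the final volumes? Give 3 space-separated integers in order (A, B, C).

Step 1: fill(C) -> (A=0 B=0 C=11)
Step 2: pour(C -> A) -> (A=4 B=0 C=7)
Step 3: pour(C -> B) -> (A=4 B=5 C=2)
Step 4: empty(A) -> (A=0 B=5 C=2)
Step 5: empty(B) -> (A=0 B=0 C=2)

Answer: 0 0 2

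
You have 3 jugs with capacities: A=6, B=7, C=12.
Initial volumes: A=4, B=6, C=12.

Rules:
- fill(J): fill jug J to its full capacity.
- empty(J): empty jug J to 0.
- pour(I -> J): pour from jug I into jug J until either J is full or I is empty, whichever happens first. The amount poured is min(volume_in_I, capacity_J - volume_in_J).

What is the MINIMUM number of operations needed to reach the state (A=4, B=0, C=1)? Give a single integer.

Answer: 6

Derivation:
BFS from (A=4, B=6, C=12). One shortest path:
  1. empty(C) -> (A=4 B=6 C=0)
  2. pour(B -> C) -> (A=4 B=0 C=6)
  3. fill(B) -> (A=4 B=7 C=6)
  4. pour(B -> C) -> (A=4 B=1 C=12)
  5. empty(C) -> (A=4 B=1 C=0)
  6. pour(B -> C) -> (A=4 B=0 C=1)
Reached target in 6 moves.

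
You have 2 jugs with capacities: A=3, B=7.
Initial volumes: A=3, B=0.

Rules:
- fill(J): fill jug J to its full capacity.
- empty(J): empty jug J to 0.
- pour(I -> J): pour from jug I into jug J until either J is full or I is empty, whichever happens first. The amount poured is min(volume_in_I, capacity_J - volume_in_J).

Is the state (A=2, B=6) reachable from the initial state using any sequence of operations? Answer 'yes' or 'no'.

Answer: no

Derivation:
BFS explored all 20 reachable states.
Reachable set includes: (0,0), (0,1), (0,2), (0,3), (0,4), (0,5), (0,6), (0,7), (1,0), (1,7), (2,0), (2,7) ...
Target (A=2, B=6) not in reachable set → no.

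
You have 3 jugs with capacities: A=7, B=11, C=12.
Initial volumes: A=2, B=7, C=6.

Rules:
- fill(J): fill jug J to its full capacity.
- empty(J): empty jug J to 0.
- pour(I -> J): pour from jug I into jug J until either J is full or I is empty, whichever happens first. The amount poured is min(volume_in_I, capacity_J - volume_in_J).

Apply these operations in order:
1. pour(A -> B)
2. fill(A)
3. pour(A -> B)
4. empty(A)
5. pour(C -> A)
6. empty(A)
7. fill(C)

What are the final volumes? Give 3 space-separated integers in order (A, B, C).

Answer: 0 11 12

Derivation:
Step 1: pour(A -> B) -> (A=0 B=9 C=6)
Step 2: fill(A) -> (A=7 B=9 C=6)
Step 3: pour(A -> B) -> (A=5 B=11 C=6)
Step 4: empty(A) -> (A=0 B=11 C=6)
Step 5: pour(C -> A) -> (A=6 B=11 C=0)
Step 6: empty(A) -> (A=0 B=11 C=0)
Step 7: fill(C) -> (A=0 B=11 C=12)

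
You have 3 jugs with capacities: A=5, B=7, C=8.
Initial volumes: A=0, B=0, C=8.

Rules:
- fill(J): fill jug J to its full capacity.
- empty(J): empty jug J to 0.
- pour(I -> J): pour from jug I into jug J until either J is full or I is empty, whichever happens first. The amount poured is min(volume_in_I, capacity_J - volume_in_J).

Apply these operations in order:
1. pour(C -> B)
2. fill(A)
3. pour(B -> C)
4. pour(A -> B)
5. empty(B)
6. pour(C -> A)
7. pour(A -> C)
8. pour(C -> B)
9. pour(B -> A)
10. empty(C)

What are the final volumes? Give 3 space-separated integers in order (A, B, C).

Step 1: pour(C -> B) -> (A=0 B=7 C=1)
Step 2: fill(A) -> (A=5 B=7 C=1)
Step 3: pour(B -> C) -> (A=5 B=0 C=8)
Step 4: pour(A -> B) -> (A=0 B=5 C=8)
Step 5: empty(B) -> (A=0 B=0 C=8)
Step 6: pour(C -> A) -> (A=5 B=0 C=3)
Step 7: pour(A -> C) -> (A=0 B=0 C=8)
Step 8: pour(C -> B) -> (A=0 B=7 C=1)
Step 9: pour(B -> A) -> (A=5 B=2 C=1)
Step 10: empty(C) -> (A=5 B=2 C=0)

Answer: 5 2 0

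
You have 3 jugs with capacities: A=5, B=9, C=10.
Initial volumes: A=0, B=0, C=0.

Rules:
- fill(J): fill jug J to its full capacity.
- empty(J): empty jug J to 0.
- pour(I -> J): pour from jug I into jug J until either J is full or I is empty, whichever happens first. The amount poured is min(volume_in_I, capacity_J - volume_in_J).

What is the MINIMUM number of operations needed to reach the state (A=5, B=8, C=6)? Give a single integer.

Answer: 7

Derivation:
BFS from (A=0, B=0, C=0). One shortest path:
  1. fill(C) -> (A=0 B=0 C=10)
  2. pour(C -> B) -> (A=0 B=9 C=1)
  3. pour(B -> A) -> (A=5 B=4 C=1)
  4. pour(A -> C) -> (A=0 B=4 C=6)
  5. pour(B -> A) -> (A=4 B=0 C=6)
  6. fill(B) -> (A=4 B=9 C=6)
  7. pour(B -> A) -> (A=5 B=8 C=6)
Reached target in 7 moves.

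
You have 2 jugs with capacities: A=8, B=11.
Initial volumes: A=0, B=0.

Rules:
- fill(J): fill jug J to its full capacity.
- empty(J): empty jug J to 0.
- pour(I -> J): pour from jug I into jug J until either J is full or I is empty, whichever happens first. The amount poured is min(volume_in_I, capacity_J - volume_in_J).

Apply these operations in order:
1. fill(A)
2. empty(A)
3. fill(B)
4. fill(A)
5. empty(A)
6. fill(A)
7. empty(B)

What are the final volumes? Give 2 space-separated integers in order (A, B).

Step 1: fill(A) -> (A=8 B=0)
Step 2: empty(A) -> (A=0 B=0)
Step 3: fill(B) -> (A=0 B=11)
Step 4: fill(A) -> (A=8 B=11)
Step 5: empty(A) -> (A=0 B=11)
Step 6: fill(A) -> (A=8 B=11)
Step 7: empty(B) -> (A=8 B=0)

Answer: 8 0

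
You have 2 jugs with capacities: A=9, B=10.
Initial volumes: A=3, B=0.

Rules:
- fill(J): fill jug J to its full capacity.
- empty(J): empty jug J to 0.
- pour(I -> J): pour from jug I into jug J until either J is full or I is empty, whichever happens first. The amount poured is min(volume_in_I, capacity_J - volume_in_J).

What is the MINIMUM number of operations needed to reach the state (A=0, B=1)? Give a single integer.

Answer: 4

Derivation:
BFS from (A=3, B=0). One shortest path:
  1. empty(A) -> (A=0 B=0)
  2. fill(B) -> (A=0 B=10)
  3. pour(B -> A) -> (A=9 B=1)
  4. empty(A) -> (A=0 B=1)
Reached target in 4 moves.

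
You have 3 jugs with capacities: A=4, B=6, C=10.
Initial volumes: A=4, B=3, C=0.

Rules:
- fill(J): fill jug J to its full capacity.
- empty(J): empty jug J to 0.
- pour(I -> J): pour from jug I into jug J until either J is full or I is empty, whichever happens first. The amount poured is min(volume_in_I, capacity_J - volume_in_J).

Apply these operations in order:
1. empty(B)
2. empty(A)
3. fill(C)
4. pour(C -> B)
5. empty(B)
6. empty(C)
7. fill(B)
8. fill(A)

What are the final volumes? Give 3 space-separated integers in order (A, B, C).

Answer: 4 6 0

Derivation:
Step 1: empty(B) -> (A=4 B=0 C=0)
Step 2: empty(A) -> (A=0 B=0 C=0)
Step 3: fill(C) -> (A=0 B=0 C=10)
Step 4: pour(C -> B) -> (A=0 B=6 C=4)
Step 5: empty(B) -> (A=0 B=0 C=4)
Step 6: empty(C) -> (A=0 B=0 C=0)
Step 7: fill(B) -> (A=0 B=6 C=0)
Step 8: fill(A) -> (A=4 B=6 C=0)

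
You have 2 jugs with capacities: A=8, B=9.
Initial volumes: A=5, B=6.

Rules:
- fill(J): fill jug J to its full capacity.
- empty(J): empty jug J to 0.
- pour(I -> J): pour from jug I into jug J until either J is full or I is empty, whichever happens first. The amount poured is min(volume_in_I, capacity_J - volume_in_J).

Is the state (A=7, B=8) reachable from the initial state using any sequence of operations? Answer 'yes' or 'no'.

Answer: no

Derivation:
BFS explored all 35 reachable states.
Reachable set includes: (0,0), (0,1), (0,2), (0,3), (0,4), (0,5), (0,6), (0,7), (0,8), (0,9), (1,0), (1,9) ...
Target (A=7, B=8) not in reachable set → no.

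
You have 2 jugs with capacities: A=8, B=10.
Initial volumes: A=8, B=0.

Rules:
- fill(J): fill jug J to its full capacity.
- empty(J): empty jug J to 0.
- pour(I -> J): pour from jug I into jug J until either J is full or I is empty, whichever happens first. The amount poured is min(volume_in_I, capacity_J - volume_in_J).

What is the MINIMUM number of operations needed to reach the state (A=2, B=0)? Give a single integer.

BFS from (A=8, B=0). One shortest path:
  1. empty(A) -> (A=0 B=0)
  2. fill(B) -> (A=0 B=10)
  3. pour(B -> A) -> (A=8 B=2)
  4. empty(A) -> (A=0 B=2)
  5. pour(B -> A) -> (A=2 B=0)
Reached target in 5 moves.

Answer: 5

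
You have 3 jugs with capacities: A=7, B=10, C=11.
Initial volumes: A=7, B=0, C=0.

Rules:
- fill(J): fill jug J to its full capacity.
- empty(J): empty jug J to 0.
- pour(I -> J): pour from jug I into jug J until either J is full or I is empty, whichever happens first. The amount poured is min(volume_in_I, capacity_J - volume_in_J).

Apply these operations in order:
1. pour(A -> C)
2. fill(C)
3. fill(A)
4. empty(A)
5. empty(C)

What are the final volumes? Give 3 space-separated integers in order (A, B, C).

Answer: 0 0 0

Derivation:
Step 1: pour(A -> C) -> (A=0 B=0 C=7)
Step 2: fill(C) -> (A=0 B=0 C=11)
Step 3: fill(A) -> (A=7 B=0 C=11)
Step 4: empty(A) -> (A=0 B=0 C=11)
Step 5: empty(C) -> (A=0 B=0 C=0)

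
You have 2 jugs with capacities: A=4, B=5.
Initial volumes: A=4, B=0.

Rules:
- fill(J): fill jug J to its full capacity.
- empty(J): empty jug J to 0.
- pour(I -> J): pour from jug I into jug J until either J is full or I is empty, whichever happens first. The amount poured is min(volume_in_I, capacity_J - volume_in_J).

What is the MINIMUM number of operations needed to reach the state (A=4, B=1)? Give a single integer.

BFS from (A=4, B=0). One shortest path:
  1. empty(A) -> (A=0 B=0)
  2. fill(B) -> (A=0 B=5)
  3. pour(B -> A) -> (A=4 B=1)
Reached target in 3 moves.

Answer: 3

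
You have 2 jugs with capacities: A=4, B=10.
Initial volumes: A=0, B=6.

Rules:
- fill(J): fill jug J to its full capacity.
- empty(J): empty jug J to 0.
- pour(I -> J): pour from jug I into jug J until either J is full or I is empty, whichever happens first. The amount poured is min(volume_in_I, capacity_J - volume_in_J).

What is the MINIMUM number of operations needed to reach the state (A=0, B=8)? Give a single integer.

BFS from (A=0, B=6). One shortest path:
  1. fill(A) -> (A=4 B=6)
  2. empty(B) -> (A=4 B=0)
  3. pour(A -> B) -> (A=0 B=4)
  4. fill(A) -> (A=4 B=4)
  5. pour(A -> B) -> (A=0 B=8)
Reached target in 5 moves.

Answer: 5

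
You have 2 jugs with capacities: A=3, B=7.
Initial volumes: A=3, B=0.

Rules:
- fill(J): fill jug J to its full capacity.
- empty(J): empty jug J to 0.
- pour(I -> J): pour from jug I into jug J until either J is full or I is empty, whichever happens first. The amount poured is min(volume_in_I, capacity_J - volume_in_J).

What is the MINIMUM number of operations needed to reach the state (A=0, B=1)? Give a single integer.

BFS from (A=3, B=0). One shortest path:
  1. empty(A) -> (A=0 B=0)
  2. fill(B) -> (A=0 B=7)
  3. pour(B -> A) -> (A=3 B=4)
  4. empty(A) -> (A=0 B=4)
  5. pour(B -> A) -> (A=3 B=1)
  6. empty(A) -> (A=0 B=1)
Reached target in 6 moves.

Answer: 6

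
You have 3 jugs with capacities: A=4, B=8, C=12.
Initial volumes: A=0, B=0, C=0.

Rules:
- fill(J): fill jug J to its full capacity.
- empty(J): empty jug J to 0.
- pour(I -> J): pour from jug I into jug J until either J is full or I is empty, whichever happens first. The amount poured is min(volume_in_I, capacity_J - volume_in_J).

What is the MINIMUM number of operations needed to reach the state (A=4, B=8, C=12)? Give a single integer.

BFS from (A=0, B=0, C=0). One shortest path:
  1. fill(A) -> (A=4 B=0 C=0)
  2. fill(B) -> (A=4 B=8 C=0)
  3. fill(C) -> (A=4 B=8 C=12)
Reached target in 3 moves.

Answer: 3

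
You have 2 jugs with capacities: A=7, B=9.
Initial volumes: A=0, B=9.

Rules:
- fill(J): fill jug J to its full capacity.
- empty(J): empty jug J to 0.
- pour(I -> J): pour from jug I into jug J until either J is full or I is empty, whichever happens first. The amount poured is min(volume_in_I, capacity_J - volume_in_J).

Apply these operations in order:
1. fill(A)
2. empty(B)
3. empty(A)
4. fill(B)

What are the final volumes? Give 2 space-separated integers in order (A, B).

Answer: 0 9

Derivation:
Step 1: fill(A) -> (A=7 B=9)
Step 2: empty(B) -> (A=7 B=0)
Step 3: empty(A) -> (A=0 B=0)
Step 4: fill(B) -> (A=0 B=9)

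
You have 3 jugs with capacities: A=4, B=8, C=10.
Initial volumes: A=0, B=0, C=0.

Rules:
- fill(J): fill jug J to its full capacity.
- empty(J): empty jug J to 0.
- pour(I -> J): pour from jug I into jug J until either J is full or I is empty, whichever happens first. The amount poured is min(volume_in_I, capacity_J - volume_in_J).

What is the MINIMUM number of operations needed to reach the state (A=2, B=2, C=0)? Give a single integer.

Answer: 7

Derivation:
BFS from (A=0, B=0, C=0). One shortest path:
  1. fill(A) -> (A=4 B=0 C=0)
  2. fill(B) -> (A=4 B=8 C=0)
  3. pour(B -> C) -> (A=4 B=0 C=8)
  4. pour(A -> C) -> (A=2 B=0 C=10)
  5. pour(C -> B) -> (A=2 B=8 C=2)
  6. empty(B) -> (A=2 B=0 C=2)
  7. pour(C -> B) -> (A=2 B=2 C=0)
Reached target in 7 moves.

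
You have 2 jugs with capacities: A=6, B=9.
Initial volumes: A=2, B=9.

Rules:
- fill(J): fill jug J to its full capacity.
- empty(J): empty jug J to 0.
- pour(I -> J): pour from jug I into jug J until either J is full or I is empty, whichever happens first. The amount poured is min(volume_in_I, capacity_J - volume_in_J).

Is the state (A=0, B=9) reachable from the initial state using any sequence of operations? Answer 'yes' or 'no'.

Answer: yes

Derivation:
BFS from (A=2, B=9):
  1. empty(A) -> (A=0 B=9)
Target reached → yes.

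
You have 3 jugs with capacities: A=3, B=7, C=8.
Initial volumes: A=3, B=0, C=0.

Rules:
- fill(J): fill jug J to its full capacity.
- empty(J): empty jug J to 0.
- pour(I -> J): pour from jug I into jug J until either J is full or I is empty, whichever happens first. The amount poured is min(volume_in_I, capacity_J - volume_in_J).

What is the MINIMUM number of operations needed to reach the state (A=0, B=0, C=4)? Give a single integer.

BFS from (A=3, B=0, C=0). One shortest path:
  1. fill(C) -> (A=3 B=0 C=8)
  2. pour(A -> B) -> (A=0 B=3 C=8)
  3. pour(C -> B) -> (A=0 B=7 C=4)
  4. empty(B) -> (A=0 B=0 C=4)
Reached target in 4 moves.

Answer: 4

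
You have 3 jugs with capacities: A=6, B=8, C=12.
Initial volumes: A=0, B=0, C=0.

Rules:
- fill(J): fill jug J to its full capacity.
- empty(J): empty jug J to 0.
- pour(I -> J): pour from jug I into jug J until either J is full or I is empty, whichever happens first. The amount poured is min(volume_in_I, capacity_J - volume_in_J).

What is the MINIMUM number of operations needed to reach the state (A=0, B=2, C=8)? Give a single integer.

Answer: 5

Derivation:
BFS from (A=0, B=0, C=0). One shortest path:
  1. fill(B) -> (A=0 B=8 C=0)
  2. pour(B -> C) -> (A=0 B=0 C=8)
  3. fill(B) -> (A=0 B=8 C=8)
  4. pour(B -> A) -> (A=6 B=2 C=8)
  5. empty(A) -> (A=0 B=2 C=8)
Reached target in 5 moves.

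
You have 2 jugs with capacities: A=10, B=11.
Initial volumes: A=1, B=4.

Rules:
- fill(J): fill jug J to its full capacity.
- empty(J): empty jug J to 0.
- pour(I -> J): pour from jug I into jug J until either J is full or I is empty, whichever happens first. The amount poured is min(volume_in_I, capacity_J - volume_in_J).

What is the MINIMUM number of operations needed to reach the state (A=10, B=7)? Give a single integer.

BFS from (A=1, B=4). One shortest path:
  1. pour(B -> A) -> (A=5 B=0)
  2. fill(B) -> (A=5 B=11)
  3. pour(B -> A) -> (A=10 B=6)
  4. empty(A) -> (A=0 B=6)
  5. pour(B -> A) -> (A=6 B=0)
  6. fill(B) -> (A=6 B=11)
  7. pour(B -> A) -> (A=10 B=7)
Reached target in 7 moves.

Answer: 7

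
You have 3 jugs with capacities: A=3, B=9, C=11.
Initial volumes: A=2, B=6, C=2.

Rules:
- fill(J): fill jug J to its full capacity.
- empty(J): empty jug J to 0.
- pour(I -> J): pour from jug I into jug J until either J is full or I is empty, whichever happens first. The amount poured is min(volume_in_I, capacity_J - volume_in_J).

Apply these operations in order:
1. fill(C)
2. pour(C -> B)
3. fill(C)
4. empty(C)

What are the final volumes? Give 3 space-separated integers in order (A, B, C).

Answer: 2 9 0

Derivation:
Step 1: fill(C) -> (A=2 B=6 C=11)
Step 2: pour(C -> B) -> (A=2 B=9 C=8)
Step 3: fill(C) -> (A=2 B=9 C=11)
Step 4: empty(C) -> (A=2 B=9 C=0)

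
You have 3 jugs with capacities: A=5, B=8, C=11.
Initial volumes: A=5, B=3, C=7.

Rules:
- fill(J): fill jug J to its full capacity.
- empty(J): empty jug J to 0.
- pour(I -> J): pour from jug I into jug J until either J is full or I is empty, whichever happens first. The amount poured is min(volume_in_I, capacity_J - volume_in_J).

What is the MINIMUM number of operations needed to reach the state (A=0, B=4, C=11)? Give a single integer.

Answer: 2

Derivation:
BFS from (A=5, B=3, C=7). One shortest path:
  1. pour(A -> B) -> (A=0 B=8 C=7)
  2. pour(B -> C) -> (A=0 B=4 C=11)
Reached target in 2 moves.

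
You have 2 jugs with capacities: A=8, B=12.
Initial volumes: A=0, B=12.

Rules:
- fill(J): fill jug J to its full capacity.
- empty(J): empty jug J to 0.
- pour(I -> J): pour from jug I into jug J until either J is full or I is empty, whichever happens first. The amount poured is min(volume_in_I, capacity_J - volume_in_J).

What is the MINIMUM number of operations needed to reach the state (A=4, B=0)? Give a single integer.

Answer: 3

Derivation:
BFS from (A=0, B=12). One shortest path:
  1. pour(B -> A) -> (A=8 B=4)
  2. empty(A) -> (A=0 B=4)
  3. pour(B -> A) -> (A=4 B=0)
Reached target in 3 moves.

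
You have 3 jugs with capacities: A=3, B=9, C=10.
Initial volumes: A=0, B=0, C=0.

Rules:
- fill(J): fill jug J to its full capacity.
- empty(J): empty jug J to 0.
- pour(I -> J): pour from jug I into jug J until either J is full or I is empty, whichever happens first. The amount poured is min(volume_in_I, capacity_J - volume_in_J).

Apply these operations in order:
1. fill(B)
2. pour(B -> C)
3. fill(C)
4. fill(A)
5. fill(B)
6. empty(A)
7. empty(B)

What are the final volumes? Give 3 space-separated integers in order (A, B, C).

Answer: 0 0 10

Derivation:
Step 1: fill(B) -> (A=0 B=9 C=0)
Step 2: pour(B -> C) -> (A=0 B=0 C=9)
Step 3: fill(C) -> (A=0 B=0 C=10)
Step 4: fill(A) -> (A=3 B=0 C=10)
Step 5: fill(B) -> (A=3 B=9 C=10)
Step 6: empty(A) -> (A=0 B=9 C=10)
Step 7: empty(B) -> (A=0 B=0 C=10)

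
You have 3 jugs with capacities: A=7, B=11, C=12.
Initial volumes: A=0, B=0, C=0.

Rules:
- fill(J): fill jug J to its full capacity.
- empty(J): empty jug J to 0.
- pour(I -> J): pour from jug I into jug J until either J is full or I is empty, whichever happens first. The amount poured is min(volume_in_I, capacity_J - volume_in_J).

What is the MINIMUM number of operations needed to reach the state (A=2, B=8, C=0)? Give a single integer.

Answer: 8

Derivation:
BFS from (A=0, B=0, C=0). One shortest path:
  1. fill(B) -> (A=0 B=11 C=0)
  2. pour(B -> A) -> (A=7 B=4 C=0)
  3. pour(A -> C) -> (A=0 B=4 C=7)
  4. pour(B -> A) -> (A=4 B=0 C=7)
  5. fill(B) -> (A=4 B=11 C=7)
  6. pour(B -> A) -> (A=7 B=8 C=7)
  7. pour(A -> C) -> (A=2 B=8 C=12)
  8. empty(C) -> (A=2 B=8 C=0)
Reached target in 8 moves.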